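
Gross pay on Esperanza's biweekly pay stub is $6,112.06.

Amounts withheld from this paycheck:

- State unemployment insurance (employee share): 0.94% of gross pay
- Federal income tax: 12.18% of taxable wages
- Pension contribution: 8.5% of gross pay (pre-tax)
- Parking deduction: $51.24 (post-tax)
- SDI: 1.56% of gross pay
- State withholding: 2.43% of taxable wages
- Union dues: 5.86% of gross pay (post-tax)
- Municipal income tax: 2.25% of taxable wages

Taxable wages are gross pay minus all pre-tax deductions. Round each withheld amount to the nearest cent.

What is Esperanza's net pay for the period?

Pension contribution: $6,112.06 × 0.085 = $519.53
Taxable wages = $6,112.06 − $519.53 = $5,592.53
Municipal income tax: $5,592.53 × 0.0225 = $125.83
State withholding: $5,592.53 × 0.0243 = $135.90
Federal income tax: $5,592.53 × 0.1218 = $681.17
State unemployment insurance (employee share): $6,112.06 × 0.0094 = $57.45
SDI: $6,112.06 × 0.0156 = $95.35
Union dues: $6,112.06 × 0.0586 = $358.17
Parking deduction: $51.24
Total deductions = $519.53 + $125.83 + $135.90 + $681.17 + $57.45 + $95.35 + $358.17 + $51.24 = $2,024.64
Net pay = $6,112.06 − $2,024.64 = $4,087.42

$4,087.42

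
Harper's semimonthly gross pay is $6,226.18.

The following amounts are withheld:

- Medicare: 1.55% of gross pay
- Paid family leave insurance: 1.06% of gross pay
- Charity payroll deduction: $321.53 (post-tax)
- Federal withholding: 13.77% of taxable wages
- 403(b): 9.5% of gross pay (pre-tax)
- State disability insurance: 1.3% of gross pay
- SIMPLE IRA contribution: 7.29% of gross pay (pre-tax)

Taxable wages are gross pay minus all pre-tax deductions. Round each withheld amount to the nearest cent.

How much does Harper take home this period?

$3,902.42

403(b): $6,226.18 × 0.095 = $591.49
SIMPLE IRA contribution: $6,226.18 × 0.0729 = $453.89
Pre-tax total = $591.49 + $453.89 = $1,045.38
Taxable wages = $6,226.18 − $1,045.38 = $5,180.80
Federal withholding: $5,180.80 × 0.1377 = $713.40
Medicare: $6,226.18 × 0.0155 = $96.51
Paid family leave insurance: $6,226.18 × 0.0106 = $66.00
State disability insurance: $6,226.18 × 0.013 = $80.94
Charity payroll deduction: $321.53
Total deductions = $591.49 + $453.89 + $713.40 + $96.51 + $66.00 + $80.94 + $321.53 = $2,323.76
Net pay = $6,226.18 − $2,323.76 = $3,902.42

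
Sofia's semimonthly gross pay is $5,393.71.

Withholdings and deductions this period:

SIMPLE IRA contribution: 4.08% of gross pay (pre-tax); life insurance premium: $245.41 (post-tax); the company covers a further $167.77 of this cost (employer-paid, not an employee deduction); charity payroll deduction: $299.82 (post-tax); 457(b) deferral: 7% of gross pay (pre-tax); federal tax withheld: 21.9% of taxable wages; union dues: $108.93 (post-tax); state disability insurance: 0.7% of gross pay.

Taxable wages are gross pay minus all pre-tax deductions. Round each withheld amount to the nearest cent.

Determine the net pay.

$3,053.83

457(b) deferral: $5,393.71 × 0.07 = $377.56
SIMPLE IRA contribution: $5,393.71 × 0.0408 = $220.06
Pre-tax total = $377.56 + $220.06 = $597.62
Taxable wages = $5,393.71 − $597.62 = $4,796.09
Federal tax withheld: $4,796.09 × 0.219 = $1,050.34
State disability insurance: $5,393.71 × 0.007 = $37.76
Charity payroll deduction: $299.82
Life insurance premium: $245.41
Union dues: $108.93
(Employer's $167.77 toward life insurance premium is not withheld from the employee.)
Total deductions = $377.56 + $220.06 + $1,050.34 + $37.76 + $299.82 + $245.41 + $108.93 = $2,339.88
Net pay = $5,393.71 − $2,339.88 = $3,053.83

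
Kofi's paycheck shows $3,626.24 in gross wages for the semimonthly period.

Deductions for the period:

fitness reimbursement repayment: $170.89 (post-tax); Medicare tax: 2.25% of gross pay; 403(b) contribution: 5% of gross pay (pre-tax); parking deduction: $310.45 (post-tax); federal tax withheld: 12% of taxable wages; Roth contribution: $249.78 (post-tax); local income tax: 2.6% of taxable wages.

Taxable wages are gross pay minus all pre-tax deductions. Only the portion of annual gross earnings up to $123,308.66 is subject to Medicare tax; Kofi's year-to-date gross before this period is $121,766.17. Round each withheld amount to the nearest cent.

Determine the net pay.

$2,176.14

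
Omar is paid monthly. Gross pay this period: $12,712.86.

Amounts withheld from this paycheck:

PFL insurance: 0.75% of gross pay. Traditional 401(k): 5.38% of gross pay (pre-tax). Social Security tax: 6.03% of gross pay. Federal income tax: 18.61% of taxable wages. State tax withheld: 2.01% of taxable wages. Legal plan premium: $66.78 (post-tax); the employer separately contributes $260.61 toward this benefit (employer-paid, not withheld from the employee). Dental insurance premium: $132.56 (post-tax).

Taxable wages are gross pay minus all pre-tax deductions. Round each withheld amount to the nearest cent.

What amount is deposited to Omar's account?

Traditional 401(k): $12,712.86 × 0.0538 = $683.95
Taxable wages = $12,712.86 − $683.95 = $12,028.91
Federal income tax: $12,028.91 × 0.1861 = $2,238.58
State tax withheld: $12,028.91 × 0.0201 = $241.78
PFL insurance: $12,712.86 × 0.0075 = $95.35
Social Security tax: $12,712.86 × 0.0603 = $766.59
Legal plan premium: $66.78
Dental insurance premium: $132.56
(Employer's $260.61 toward legal plan premium is not withheld from the employee.)
Total deductions = $683.95 + $2,238.58 + $241.78 + $95.35 + $766.59 + $66.78 + $132.56 = $4,225.59
Net pay = $12,712.86 − $4,225.59 = $8,487.27

$8,487.27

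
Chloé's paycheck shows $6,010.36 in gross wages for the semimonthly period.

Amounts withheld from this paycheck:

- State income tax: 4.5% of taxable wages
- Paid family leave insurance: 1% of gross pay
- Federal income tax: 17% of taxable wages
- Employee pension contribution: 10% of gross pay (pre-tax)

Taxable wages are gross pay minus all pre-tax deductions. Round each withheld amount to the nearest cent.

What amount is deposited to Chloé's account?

Employee pension contribution: $6,010.36 × 0.1 = $601.04
Taxable wages = $6,010.36 − $601.04 = $5,409.32
State income tax: $5,409.32 × 0.045 = $243.42
Federal income tax: $5,409.32 × 0.17 = $919.58
Paid family leave insurance: $6,010.36 × 0.01 = $60.10
Total deductions = $601.04 + $243.42 + $919.58 + $60.10 = $1,824.14
Net pay = $6,010.36 − $1,824.14 = $4,186.22

$4,186.22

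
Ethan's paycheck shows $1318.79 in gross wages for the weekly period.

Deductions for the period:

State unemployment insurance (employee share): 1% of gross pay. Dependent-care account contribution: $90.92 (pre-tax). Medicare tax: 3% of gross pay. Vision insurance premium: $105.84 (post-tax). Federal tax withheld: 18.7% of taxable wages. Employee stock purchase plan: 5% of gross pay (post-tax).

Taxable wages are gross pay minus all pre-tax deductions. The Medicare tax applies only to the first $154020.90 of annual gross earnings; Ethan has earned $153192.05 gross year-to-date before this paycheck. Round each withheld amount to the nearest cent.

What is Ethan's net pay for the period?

Dependent-care account contribution: $90.92
Taxable wages = $1318.79 − $90.92 = $1227.87
Federal tax withheld: $1227.87 × 0.187 = $229.61
State unemployment insurance (employee share): $1318.79 × 0.01 = $13.19
Medicare tax: only $154020.90 − $153192.05 = $828.85 of this check is subject → $828.85 × 0.03 = $24.87
Vision insurance premium: $105.84
Employee stock purchase plan: $1318.79 × 0.05 = $65.94
Total deductions = $90.92 + $229.61 + $13.19 + $24.87 + $105.84 + $65.94 = $530.37
Net pay = $1318.79 − $530.37 = $788.42

$788.42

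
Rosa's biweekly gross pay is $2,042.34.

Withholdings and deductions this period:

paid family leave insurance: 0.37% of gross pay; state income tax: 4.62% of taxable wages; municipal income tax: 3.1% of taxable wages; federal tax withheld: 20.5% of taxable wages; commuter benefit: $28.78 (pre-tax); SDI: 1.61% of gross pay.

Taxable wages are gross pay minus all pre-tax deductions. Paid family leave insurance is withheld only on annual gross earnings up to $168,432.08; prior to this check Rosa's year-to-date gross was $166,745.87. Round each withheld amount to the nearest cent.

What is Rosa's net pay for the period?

Commuter benefit: $28.78
Taxable wages = $2,042.34 − $28.78 = $2,013.56
State income tax: $2,013.56 × 0.0462 = $93.03
Federal tax withheld: $2,013.56 × 0.205 = $412.78
Municipal income tax: $2,013.56 × 0.031 = $62.42
SDI: $2,042.34 × 0.0161 = $32.88
Paid family leave insurance: only $168,432.08 − $166,745.87 = $1,686.21 of this check is subject → $1,686.21 × 0.0037 = $6.24
Total deductions = $28.78 + $93.03 + $412.78 + $62.42 + $32.88 + $6.24 = $636.13
Net pay = $2,042.34 − $636.13 = $1,406.21

$1,406.21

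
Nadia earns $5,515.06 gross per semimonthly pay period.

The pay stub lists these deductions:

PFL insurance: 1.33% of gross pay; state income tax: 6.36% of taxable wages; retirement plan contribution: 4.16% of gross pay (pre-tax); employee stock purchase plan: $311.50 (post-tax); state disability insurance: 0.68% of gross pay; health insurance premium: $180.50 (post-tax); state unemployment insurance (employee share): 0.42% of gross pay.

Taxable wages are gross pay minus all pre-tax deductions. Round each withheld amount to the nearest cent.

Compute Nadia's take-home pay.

$4,323.45

Retirement plan contribution: $5,515.06 × 0.0416 = $229.43
Taxable wages = $5,515.06 − $229.43 = $5,285.63
State income tax: $5,285.63 × 0.0636 = $336.17
PFL insurance: $5,515.06 × 0.0133 = $73.35
State disability insurance: $5,515.06 × 0.0068 = $37.50
State unemployment insurance (employee share): $5,515.06 × 0.0042 = $23.16
Health insurance premium: $180.50
Employee stock purchase plan: $311.50
Total deductions = $229.43 + $336.17 + $73.35 + $37.50 + $23.16 + $180.50 + $311.50 = $1,191.61
Net pay = $5,515.06 − $1,191.61 = $4,323.45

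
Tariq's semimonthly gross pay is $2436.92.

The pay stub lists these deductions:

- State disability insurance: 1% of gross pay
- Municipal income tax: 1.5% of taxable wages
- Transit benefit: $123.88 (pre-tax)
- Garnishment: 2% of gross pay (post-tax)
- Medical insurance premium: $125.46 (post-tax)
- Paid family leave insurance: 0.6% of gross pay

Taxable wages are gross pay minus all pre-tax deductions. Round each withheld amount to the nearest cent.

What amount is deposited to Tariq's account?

$2065.15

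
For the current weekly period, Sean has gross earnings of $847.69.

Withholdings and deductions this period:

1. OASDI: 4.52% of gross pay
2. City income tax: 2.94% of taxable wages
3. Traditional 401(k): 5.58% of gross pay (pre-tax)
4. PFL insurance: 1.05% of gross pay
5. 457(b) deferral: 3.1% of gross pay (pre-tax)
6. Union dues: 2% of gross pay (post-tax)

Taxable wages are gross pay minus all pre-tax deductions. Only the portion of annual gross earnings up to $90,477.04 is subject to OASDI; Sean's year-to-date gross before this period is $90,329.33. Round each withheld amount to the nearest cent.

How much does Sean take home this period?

$718.82

Traditional 401(k): $847.69 × 0.0558 = $47.30
457(b) deferral: $847.69 × 0.031 = $26.28
Pre-tax total = $47.30 + $26.28 = $73.58
Taxable wages = $847.69 − $73.58 = $774.11
City income tax: $774.11 × 0.0294 = $22.76
OASDI: only $90,477.04 − $90,329.33 = $147.71 of this check is subject → $147.71 × 0.0452 = $6.68
PFL insurance: $847.69 × 0.0105 = $8.90
Union dues: $847.69 × 0.02 = $16.95
Total deductions = $47.30 + $26.28 + $22.76 + $6.68 + $8.90 + $16.95 = $128.87
Net pay = $847.69 − $128.87 = $718.82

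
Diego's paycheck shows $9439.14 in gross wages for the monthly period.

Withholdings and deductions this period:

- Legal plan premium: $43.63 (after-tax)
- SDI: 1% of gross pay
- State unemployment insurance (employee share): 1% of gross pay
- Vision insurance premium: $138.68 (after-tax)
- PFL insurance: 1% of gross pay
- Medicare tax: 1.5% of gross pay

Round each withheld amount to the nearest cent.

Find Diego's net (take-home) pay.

$8832.07

State unemployment insurance (employee share): $9439.14 × 0.01 = $94.39
PFL insurance: $9439.14 × 0.01 = $94.39
Medicare tax: $9439.14 × 0.015 = $141.59
SDI: $9439.14 × 0.01 = $94.39
Legal plan premium: $43.63
Vision insurance premium: $138.68
Total deductions = $94.39 + $94.39 + $141.59 + $94.39 + $43.63 + $138.68 = $607.07
Net pay = $9439.14 − $607.07 = $8832.07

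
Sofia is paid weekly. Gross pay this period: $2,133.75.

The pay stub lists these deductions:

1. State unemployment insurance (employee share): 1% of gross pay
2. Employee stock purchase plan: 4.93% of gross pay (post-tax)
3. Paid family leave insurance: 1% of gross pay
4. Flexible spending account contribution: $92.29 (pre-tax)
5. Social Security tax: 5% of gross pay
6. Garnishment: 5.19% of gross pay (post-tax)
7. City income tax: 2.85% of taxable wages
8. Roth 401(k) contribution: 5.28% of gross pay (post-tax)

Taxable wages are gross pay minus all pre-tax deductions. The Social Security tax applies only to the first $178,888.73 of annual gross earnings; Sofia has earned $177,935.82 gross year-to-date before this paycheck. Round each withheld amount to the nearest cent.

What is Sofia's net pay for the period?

$1,564.36

Flexible spending account contribution: $92.29
Taxable wages = $2,133.75 − $92.29 = $2,041.46
City income tax: $2,041.46 × 0.0285 = $58.18
State unemployment insurance (employee share): $2,133.75 × 0.01 = $21.34
Social Security tax: only $178,888.73 − $177,935.82 = $952.91 of this check is subject → $952.91 × 0.05 = $47.65
Paid family leave insurance: $2,133.75 × 0.01 = $21.34
Roth 401(k) contribution: $2,133.75 × 0.0528 = $112.66
Garnishment: $2,133.75 × 0.0519 = $110.74
Employee stock purchase plan: $2,133.75 × 0.0493 = $105.19
Total deductions = $92.29 + $58.18 + $21.34 + $47.65 + $21.34 + $112.66 + $110.74 + $105.19 = $569.39
Net pay = $2,133.75 − $569.39 = $1,564.36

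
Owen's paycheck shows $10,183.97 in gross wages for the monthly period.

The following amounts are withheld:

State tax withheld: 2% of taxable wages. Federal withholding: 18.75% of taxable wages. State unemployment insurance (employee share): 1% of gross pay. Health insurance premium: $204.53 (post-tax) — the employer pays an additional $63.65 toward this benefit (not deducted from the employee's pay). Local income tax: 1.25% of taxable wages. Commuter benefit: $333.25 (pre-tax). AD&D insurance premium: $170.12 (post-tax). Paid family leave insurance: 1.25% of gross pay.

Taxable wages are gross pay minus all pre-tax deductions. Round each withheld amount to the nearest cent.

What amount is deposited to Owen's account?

Commuter benefit: $333.25
Taxable wages = $10,183.97 − $333.25 = $9,850.72
Federal withholding: $9,850.72 × 0.1875 = $1,847.01
Local income tax: $9,850.72 × 0.0125 = $123.13
State tax withheld: $9,850.72 × 0.02 = $197.01
State unemployment insurance (employee share): $10,183.97 × 0.01 = $101.84
Paid family leave insurance: $10,183.97 × 0.0125 = $127.30
AD&D insurance premium: $170.12
Health insurance premium: $204.53
(Employer's $63.65 toward health insurance premium is not withheld from the employee.)
Total deductions = $333.25 + $1,847.01 + $123.13 + $197.01 + $101.84 + $127.30 + $170.12 + $204.53 = $3,104.19
Net pay = $10,183.97 − $3,104.19 = $7,079.78

$7,079.78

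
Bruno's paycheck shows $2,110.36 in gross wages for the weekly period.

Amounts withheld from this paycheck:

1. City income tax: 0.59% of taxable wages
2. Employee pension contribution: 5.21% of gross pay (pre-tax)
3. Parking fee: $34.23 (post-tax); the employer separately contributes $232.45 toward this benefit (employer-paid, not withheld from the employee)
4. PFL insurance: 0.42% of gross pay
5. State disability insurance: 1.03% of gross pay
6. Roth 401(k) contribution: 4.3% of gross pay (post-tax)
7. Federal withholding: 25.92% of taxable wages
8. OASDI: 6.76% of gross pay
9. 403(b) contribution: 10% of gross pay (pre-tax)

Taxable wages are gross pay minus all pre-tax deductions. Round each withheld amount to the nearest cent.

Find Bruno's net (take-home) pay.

$1,016.77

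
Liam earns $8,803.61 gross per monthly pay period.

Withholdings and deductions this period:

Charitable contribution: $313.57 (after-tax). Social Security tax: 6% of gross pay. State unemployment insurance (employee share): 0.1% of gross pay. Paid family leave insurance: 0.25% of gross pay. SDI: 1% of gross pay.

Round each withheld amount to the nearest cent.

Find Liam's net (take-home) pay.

Paid family leave insurance: $8,803.61 × 0.0025 = $22.01
State unemployment insurance (employee share): $8,803.61 × 0.001 = $8.80
Social Security tax: $8,803.61 × 0.06 = $528.22
SDI: $8,803.61 × 0.01 = $88.04
Charitable contribution: $313.57
Total deductions = $22.01 + $8.80 + $528.22 + $88.04 + $313.57 = $960.64
Net pay = $8,803.61 − $960.64 = $7,842.97

$7,842.97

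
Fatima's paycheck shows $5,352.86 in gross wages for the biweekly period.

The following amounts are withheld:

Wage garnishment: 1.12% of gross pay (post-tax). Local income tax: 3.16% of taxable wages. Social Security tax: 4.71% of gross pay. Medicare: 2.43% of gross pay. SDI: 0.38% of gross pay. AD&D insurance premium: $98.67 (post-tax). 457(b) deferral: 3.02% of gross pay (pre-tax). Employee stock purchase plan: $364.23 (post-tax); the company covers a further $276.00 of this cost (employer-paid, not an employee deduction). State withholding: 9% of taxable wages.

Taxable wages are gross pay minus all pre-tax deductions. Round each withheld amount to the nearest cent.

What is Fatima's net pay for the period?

$3,634.57

457(b) deferral: $5,352.86 × 0.0302 = $161.66
Taxable wages = $5,352.86 − $161.66 = $5,191.20
Local income tax: $5,191.20 × 0.0316 = $164.04
State withholding: $5,191.20 × 0.09 = $467.21
Medicare: $5,352.86 × 0.0243 = $130.07
SDI: $5,352.86 × 0.0038 = $20.34
Social Security tax: $5,352.86 × 0.0471 = $252.12
AD&D insurance premium: $98.67
Employee stock purchase plan: $364.23
Wage garnishment: $5,352.86 × 0.0112 = $59.95
(Employer's $276.00 toward employee stock purchase plan is not withheld from the employee.)
Total deductions = $161.66 + $164.04 + $467.21 + $130.07 + $20.34 + $252.12 + $98.67 + $364.23 + $59.95 = $1,718.29
Net pay = $5,352.86 − $1,718.29 = $3,634.57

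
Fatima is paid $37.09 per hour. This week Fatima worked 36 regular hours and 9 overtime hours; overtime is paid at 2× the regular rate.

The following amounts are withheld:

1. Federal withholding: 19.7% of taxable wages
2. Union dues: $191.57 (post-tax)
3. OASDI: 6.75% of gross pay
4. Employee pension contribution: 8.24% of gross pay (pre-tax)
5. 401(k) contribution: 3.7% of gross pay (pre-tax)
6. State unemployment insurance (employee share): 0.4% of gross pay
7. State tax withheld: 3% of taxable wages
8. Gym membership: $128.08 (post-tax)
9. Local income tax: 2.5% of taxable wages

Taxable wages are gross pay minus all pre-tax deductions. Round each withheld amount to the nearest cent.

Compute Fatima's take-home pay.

Regular pay: 36 × $37.09 = $1335.24
Overtime pay: 9 × $37.09 × 2 = $667.62
Gross pay = $1335.24 + $667.62 = $2002.86
Employee pension contribution: $2002.86 × 0.0824 = $165.04
401(k) contribution: $2002.86 × 0.037 = $74.11
Pre-tax total = $165.04 + $74.11 = $239.15
Taxable wages = $2002.86 − $239.15 = $1763.71
Federal withholding: $1763.71 × 0.197 = $347.45
State tax withheld: $1763.71 × 0.03 = $52.91
Local income tax: $1763.71 × 0.025 = $44.09
State unemployment insurance (employee share): $2002.86 × 0.004 = $8.01
OASDI: $2002.86 × 0.0675 = $135.19
Union dues: $191.57
Gym membership: $128.08
Total deductions = $165.04 + $74.11 + $347.45 + $52.91 + $44.09 + $8.01 + $135.19 + $191.57 + $128.08 = $1146.45
Net pay = $2002.86 − $1146.45 = $856.41

$856.41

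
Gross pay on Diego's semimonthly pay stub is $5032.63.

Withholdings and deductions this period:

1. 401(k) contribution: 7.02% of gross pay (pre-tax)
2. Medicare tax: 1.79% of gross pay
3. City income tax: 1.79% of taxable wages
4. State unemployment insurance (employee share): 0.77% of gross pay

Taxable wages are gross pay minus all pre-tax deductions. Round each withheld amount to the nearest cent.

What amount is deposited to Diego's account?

401(k) contribution: $5032.63 × 0.0702 = $353.29
Taxable wages = $5032.63 − $353.29 = $4679.34
City income tax: $4679.34 × 0.0179 = $83.76
State unemployment insurance (employee share): $5032.63 × 0.0077 = $38.75
Medicare tax: $5032.63 × 0.0179 = $90.08
Total deductions = $353.29 + $83.76 + $38.75 + $90.08 = $565.88
Net pay = $5032.63 − $565.88 = $4466.75

$4466.75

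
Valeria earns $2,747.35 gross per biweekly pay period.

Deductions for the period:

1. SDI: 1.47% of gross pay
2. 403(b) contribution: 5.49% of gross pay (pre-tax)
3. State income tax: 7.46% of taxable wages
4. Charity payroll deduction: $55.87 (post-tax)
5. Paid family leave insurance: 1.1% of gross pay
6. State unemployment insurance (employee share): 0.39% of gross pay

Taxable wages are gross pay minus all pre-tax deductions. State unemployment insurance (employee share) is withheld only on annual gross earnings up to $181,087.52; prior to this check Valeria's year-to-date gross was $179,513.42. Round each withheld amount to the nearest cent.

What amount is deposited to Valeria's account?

403(b) contribution: $2,747.35 × 0.0549 = $150.83
Taxable wages = $2,747.35 − $150.83 = $2,596.52
State income tax: $2,596.52 × 0.0746 = $193.70
Paid family leave insurance: $2,747.35 × 0.011 = $30.22
SDI: $2,747.35 × 0.0147 = $40.39
State unemployment insurance (employee share): only $181,087.52 − $179,513.42 = $1,574.10 of this check is subject → $1,574.10 × 0.0039 = $6.14
Charity payroll deduction: $55.87
Total deductions = $150.83 + $193.70 + $30.22 + $40.39 + $6.14 + $55.87 = $477.15
Net pay = $2,747.35 − $477.15 = $2,270.20

$2,270.20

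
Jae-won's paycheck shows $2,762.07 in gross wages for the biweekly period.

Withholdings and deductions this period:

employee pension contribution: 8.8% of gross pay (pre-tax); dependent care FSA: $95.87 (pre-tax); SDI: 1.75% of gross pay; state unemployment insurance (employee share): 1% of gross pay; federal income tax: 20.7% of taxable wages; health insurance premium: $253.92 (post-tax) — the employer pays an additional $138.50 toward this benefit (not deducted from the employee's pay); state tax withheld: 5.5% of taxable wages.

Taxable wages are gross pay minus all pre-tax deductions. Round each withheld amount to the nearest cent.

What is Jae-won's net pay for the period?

$1,458.40

Dependent care FSA: $95.87
Employee pension contribution: $2,762.07 × 0.088 = $243.06
Pre-tax total = $95.87 + $243.06 = $338.93
Taxable wages = $2,762.07 − $338.93 = $2,423.14
Federal income tax: $2,423.14 × 0.207 = $501.59
State tax withheld: $2,423.14 × 0.055 = $133.27
State unemployment insurance (employee share): $2,762.07 × 0.01 = $27.62
SDI: $2,762.07 × 0.0175 = $48.34
Health insurance premium: $253.92
(Employer's $138.50 toward health insurance premium is not withheld from the employee.)
Total deductions = $95.87 + $243.06 + $501.59 + $133.27 + $27.62 + $48.34 + $253.92 = $1,303.67
Net pay = $2,762.07 − $1,303.67 = $1,458.40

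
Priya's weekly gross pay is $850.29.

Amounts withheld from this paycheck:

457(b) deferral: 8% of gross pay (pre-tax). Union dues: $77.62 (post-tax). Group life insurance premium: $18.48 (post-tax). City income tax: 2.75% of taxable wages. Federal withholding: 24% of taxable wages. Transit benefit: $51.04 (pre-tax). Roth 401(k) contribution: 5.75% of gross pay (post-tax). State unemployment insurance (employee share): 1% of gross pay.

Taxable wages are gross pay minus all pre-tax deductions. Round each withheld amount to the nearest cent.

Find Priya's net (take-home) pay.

$382.13

Transit benefit: $51.04
457(b) deferral: $850.29 × 0.08 = $68.02
Pre-tax total = $51.04 + $68.02 = $119.06
Taxable wages = $850.29 − $119.06 = $731.23
Federal withholding: $731.23 × 0.24 = $175.50
City income tax: $731.23 × 0.0275 = $20.11
State unemployment insurance (employee share): $850.29 × 0.01 = $8.50
Roth 401(k) contribution: $850.29 × 0.0575 = $48.89
Union dues: $77.62
Group life insurance premium: $18.48
Total deductions = $51.04 + $68.02 + $175.50 + $20.11 + $8.50 + $48.89 + $77.62 + $18.48 = $468.16
Net pay = $850.29 − $468.16 = $382.13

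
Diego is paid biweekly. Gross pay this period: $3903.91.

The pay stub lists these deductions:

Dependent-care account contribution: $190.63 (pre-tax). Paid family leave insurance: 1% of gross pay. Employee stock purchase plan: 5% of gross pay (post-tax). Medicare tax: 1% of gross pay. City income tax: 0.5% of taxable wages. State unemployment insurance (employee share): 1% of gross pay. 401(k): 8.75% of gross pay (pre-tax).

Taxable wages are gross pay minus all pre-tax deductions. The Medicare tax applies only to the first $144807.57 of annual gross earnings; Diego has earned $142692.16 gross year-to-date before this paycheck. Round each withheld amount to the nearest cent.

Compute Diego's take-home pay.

$3060.40

Dependent-care account contribution: $190.63
401(k): $3903.91 × 0.0875 = $341.59
Pre-tax total = $190.63 + $341.59 = $532.22
Taxable wages = $3903.91 − $532.22 = $3371.69
City income tax: $3371.69 × 0.005 = $16.86
State unemployment insurance (employee share): $3903.91 × 0.01 = $39.04
Medicare tax: only $144807.57 − $142692.16 = $2115.41 of this check is subject → $2115.41 × 0.01 = $21.15
Paid family leave insurance: $3903.91 × 0.01 = $39.04
Employee stock purchase plan: $3903.91 × 0.05 = $195.20
Total deductions = $190.63 + $341.59 + $16.86 + $39.04 + $21.15 + $39.04 + $195.20 = $843.51
Net pay = $3903.91 − $843.51 = $3060.40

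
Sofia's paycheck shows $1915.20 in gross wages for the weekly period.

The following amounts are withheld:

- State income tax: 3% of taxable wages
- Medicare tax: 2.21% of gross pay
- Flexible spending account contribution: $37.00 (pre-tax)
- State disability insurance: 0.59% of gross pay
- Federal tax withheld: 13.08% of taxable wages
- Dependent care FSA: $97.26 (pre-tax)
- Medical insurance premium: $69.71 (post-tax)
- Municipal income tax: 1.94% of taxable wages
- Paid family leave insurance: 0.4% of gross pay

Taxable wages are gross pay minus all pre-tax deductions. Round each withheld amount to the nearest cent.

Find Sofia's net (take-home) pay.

$1329.01

Flexible spending account contribution: $37.00
Dependent care FSA: $97.26
Pre-tax total = $37.00 + $97.26 = $134.26
Taxable wages = $1915.20 − $134.26 = $1780.94
Federal tax withheld: $1780.94 × 0.1308 = $232.95
State income tax: $1780.94 × 0.03 = $53.43
Municipal income tax: $1780.94 × 0.0194 = $34.55
State disability insurance: $1915.20 × 0.0059 = $11.30
Paid family leave insurance: $1915.20 × 0.004 = $7.66
Medicare tax: $1915.20 × 0.0221 = $42.33
Medical insurance premium: $69.71
Total deductions = $37.00 + $97.26 + $232.95 + $53.43 + $34.55 + $11.30 + $7.66 + $42.33 + $69.71 = $586.19
Net pay = $1915.20 − $586.19 = $1329.01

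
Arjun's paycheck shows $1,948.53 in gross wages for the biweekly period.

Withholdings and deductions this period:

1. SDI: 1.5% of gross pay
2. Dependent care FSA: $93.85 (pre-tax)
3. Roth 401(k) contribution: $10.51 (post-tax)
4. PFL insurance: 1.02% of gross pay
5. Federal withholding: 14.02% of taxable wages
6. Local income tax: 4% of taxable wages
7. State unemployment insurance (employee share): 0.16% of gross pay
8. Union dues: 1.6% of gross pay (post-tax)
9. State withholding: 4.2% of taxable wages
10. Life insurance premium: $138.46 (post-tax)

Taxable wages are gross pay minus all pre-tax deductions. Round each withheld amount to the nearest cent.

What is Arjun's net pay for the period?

$1,210.18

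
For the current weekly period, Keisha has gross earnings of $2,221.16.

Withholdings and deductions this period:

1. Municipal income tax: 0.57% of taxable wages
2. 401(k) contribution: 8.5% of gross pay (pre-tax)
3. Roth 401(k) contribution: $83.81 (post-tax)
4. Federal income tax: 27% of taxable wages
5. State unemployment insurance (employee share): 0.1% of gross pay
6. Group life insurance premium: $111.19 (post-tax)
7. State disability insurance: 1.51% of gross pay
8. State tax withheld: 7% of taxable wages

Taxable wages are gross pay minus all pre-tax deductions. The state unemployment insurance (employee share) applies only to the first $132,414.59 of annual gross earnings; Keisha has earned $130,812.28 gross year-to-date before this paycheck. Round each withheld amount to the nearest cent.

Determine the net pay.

401(k) contribution: $2,221.16 × 0.085 = $188.80
Taxable wages = $2,221.16 − $188.80 = $2,032.36
Federal income tax: $2,032.36 × 0.27 = $548.74
Municipal income tax: $2,032.36 × 0.0057 = $11.58
State tax withheld: $2,032.36 × 0.07 = $142.27
State unemployment insurance (employee share): only $132,414.59 − $130,812.28 = $1,602.31 of this check is subject → $1,602.31 × 0.001 = $1.60
State disability insurance: $2,221.16 × 0.0151 = $33.54
Group life insurance premium: $111.19
Roth 401(k) contribution: $83.81
Total deductions = $188.80 + $548.74 + $11.58 + $142.27 + $1.60 + $33.54 + $111.19 + $83.81 = $1,121.53
Net pay = $2,221.16 − $1,121.53 = $1,099.63

$1,099.63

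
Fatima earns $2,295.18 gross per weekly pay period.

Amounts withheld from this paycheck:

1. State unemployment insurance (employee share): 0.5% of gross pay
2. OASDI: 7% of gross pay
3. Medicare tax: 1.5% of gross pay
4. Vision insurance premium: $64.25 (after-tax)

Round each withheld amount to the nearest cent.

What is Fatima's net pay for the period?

Medicare tax: $2,295.18 × 0.015 = $34.43
State unemployment insurance (employee share): $2,295.18 × 0.005 = $11.48
OASDI: $2,295.18 × 0.07 = $160.66
Vision insurance premium: $64.25
Total deductions = $34.43 + $11.48 + $160.66 + $64.25 = $270.82
Net pay = $2,295.18 − $270.82 = $2,024.36

$2,024.36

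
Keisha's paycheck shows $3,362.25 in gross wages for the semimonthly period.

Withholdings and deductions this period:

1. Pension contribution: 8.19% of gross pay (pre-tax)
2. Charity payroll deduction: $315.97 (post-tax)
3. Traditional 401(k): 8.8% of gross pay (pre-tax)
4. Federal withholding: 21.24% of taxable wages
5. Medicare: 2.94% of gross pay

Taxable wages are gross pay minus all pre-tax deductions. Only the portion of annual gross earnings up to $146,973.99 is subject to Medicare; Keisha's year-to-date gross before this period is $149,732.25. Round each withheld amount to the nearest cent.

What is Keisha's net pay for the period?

$1,882.22

Pension contribution: $3,362.25 × 0.0819 = $275.37
Traditional 401(k): $3,362.25 × 0.088 = $295.88
Pre-tax total = $275.37 + $295.88 = $571.25
Taxable wages = $3,362.25 − $571.25 = $2,791.00
Federal withholding: $2,791.00 × 0.2124 = $592.81
Medicare: annual cap $146,973.99 already reached (YTD $149,732.25), so $0.00
Charity payroll deduction: $315.97
Total deductions = $275.37 + $295.88 + $592.81 + $0.00 + $315.97 = $1,480.03
Net pay = $3,362.25 − $1,480.03 = $1,882.22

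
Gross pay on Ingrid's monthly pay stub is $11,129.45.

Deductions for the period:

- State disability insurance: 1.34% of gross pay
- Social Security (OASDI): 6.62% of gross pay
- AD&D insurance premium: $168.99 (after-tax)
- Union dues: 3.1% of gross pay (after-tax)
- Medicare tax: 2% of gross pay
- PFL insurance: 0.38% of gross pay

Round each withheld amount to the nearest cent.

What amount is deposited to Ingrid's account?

$9,464.67

Social Security (OASDI): $11,129.45 × 0.0662 = $736.77
State disability insurance: $11,129.45 × 0.0134 = $149.13
Medicare tax: $11,129.45 × 0.02 = $222.59
PFL insurance: $11,129.45 × 0.0038 = $42.29
Union dues: $11,129.45 × 0.031 = $345.01
AD&D insurance premium: $168.99
Total deductions = $736.77 + $149.13 + $222.59 + $42.29 + $345.01 + $168.99 = $1,664.78
Net pay = $11,129.45 − $1,664.78 = $9,464.67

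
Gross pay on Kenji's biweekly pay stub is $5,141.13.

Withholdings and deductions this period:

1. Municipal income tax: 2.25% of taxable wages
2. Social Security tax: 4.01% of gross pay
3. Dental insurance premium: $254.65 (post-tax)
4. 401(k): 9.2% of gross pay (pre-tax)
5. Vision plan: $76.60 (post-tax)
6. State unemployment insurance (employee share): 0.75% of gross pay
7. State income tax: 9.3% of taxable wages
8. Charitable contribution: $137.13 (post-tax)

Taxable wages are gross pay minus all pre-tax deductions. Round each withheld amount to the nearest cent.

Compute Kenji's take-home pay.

$3,415.88

401(k): $5,141.13 × 0.092 = $472.98
Taxable wages = $5,141.13 − $472.98 = $4,668.15
Municipal income tax: $4,668.15 × 0.0225 = $105.03
State income tax: $4,668.15 × 0.093 = $434.14
Social Security tax: $5,141.13 × 0.0401 = $206.16
State unemployment insurance (employee share): $5,141.13 × 0.0075 = $38.56
Dental insurance premium: $254.65
Charitable contribution: $137.13
Vision plan: $76.60
Total deductions = $472.98 + $105.03 + $434.14 + $206.16 + $38.56 + $254.65 + $137.13 + $76.60 = $1,725.25
Net pay = $5,141.13 − $1,725.25 = $3,415.88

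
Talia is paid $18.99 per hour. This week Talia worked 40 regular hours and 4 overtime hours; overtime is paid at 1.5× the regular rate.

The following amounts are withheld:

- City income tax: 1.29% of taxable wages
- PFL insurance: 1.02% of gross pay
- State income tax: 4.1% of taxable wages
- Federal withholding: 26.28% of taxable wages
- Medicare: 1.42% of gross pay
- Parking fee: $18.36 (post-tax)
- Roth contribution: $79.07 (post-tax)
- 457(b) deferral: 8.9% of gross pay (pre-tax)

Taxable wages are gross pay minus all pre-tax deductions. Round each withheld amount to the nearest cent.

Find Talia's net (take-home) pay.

Regular pay: 40 × $18.99 = $759.60
Overtime pay: 4 × $18.99 × 1.5 = $113.94
Gross pay = $759.60 + $113.94 = $873.54
457(b) deferral: $873.54 × 0.089 = $77.75
Taxable wages = $873.54 − $77.75 = $795.79
Federal withholding: $795.79 × 0.2628 = $209.13
State income tax: $795.79 × 0.041 = $32.63
City income tax: $795.79 × 0.0129 = $10.27
PFL insurance: $873.54 × 0.0102 = $8.91
Medicare: $873.54 × 0.0142 = $12.40
Roth contribution: $79.07
Parking fee: $18.36
Total deductions = $77.75 + $209.13 + $32.63 + $10.27 + $8.91 + $12.40 + $79.07 + $18.36 = $448.52
Net pay = $873.54 − $448.52 = $425.02

$425.02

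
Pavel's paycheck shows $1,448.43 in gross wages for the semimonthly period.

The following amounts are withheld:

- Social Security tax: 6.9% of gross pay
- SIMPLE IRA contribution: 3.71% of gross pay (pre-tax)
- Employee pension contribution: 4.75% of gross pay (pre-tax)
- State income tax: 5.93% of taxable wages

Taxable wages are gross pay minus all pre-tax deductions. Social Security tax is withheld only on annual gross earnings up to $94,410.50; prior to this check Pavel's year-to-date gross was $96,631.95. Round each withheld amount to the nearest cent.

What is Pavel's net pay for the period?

$1,247.26

SIMPLE IRA contribution: $1,448.43 × 0.0371 = $53.74
Employee pension contribution: $1,448.43 × 0.0475 = $68.80
Pre-tax total = $53.74 + $68.80 = $122.54
Taxable wages = $1,448.43 − $122.54 = $1,325.89
State income tax: $1,325.89 × 0.0593 = $78.63
Social Security tax: annual cap $94,410.50 already reached (YTD $96,631.95), so $0.00
Total deductions = $53.74 + $68.80 + $78.63 + $0.00 = $201.17
Net pay = $1,448.43 − $201.17 = $1,247.26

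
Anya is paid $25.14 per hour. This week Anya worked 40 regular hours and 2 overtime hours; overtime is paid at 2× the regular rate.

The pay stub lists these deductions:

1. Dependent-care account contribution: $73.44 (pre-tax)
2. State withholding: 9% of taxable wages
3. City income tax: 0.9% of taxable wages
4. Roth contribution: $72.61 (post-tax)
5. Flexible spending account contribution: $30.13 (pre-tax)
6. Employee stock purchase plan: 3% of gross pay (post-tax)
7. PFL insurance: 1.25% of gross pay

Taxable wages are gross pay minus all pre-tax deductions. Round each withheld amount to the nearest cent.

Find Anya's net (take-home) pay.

$783.72

Regular pay: 40 × $25.14 = $1005.60
Overtime pay: 2 × $25.14 × 2 = $100.56
Gross pay = $1005.60 + $100.56 = $1106.16
Flexible spending account contribution: $30.13
Dependent-care account contribution: $73.44
Pre-tax total = $30.13 + $73.44 = $103.57
Taxable wages = $1106.16 − $103.57 = $1002.59
City income tax: $1002.59 × 0.009 = $9.02
State withholding: $1002.59 × 0.09 = $90.23
PFL insurance: $1106.16 × 0.0125 = $13.83
Roth contribution: $72.61
Employee stock purchase plan: $1106.16 × 0.03 = $33.18
Total deductions = $30.13 + $73.44 + $9.02 + $90.23 + $13.83 + $72.61 + $33.18 = $322.44
Net pay = $1106.16 − $322.44 = $783.72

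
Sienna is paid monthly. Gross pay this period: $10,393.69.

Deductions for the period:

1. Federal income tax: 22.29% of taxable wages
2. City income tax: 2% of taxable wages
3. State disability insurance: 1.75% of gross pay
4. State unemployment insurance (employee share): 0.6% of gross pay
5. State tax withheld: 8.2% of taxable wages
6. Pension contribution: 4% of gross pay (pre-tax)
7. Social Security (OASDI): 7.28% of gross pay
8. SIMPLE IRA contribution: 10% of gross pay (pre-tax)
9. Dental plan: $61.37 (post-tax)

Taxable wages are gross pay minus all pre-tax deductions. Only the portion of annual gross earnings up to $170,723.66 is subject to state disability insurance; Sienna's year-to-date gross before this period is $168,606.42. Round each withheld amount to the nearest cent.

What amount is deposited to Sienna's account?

SIMPLE IRA contribution: $10,393.69 × 0.1 = $1,039.37
Pension contribution: $10,393.69 × 0.04 = $415.75
Pre-tax total = $1,039.37 + $415.75 = $1,455.12
Taxable wages = $10,393.69 − $1,455.12 = $8,938.57
State tax withheld: $8,938.57 × 0.082 = $732.96
City income tax: $8,938.57 × 0.02 = $178.77
Federal income tax: $8,938.57 × 0.2229 = $1,992.41
State unemployment insurance (employee share): $10,393.69 × 0.006 = $62.36
State disability insurance: only $170,723.66 − $168,606.42 = $2,117.24 of this check is subject → $2,117.24 × 0.0175 = $37.05
Social Security (OASDI): $10,393.69 × 0.0728 = $756.66
Dental plan: $61.37
Total deductions = $1,039.37 + $415.75 + $732.96 + $178.77 + $1,992.41 + $62.36 + $37.05 + $756.66 + $61.37 = $5,276.70
Net pay = $10,393.69 − $5,276.70 = $5,116.99

$5,116.99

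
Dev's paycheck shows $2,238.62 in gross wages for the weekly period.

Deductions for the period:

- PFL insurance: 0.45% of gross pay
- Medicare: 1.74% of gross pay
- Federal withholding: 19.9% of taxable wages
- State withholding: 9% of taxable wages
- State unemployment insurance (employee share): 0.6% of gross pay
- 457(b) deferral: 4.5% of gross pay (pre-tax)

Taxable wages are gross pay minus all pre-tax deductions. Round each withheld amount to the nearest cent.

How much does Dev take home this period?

457(b) deferral: $2,238.62 × 0.045 = $100.74
Taxable wages = $2,238.62 − $100.74 = $2,137.88
State withholding: $2,137.88 × 0.09 = $192.41
Federal withholding: $2,137.88 × 0.199 = $425.44
PFL insurance: $2,238.62 × 0.0045 = $10.07
Medicare: $2,238.62 × 0.0174 = $38.95
State unemployment insurance (employee share): $2,238.62 × 0.006 = $13.43
Total deductions = $100.74 + $192.41 + $425.44 + $10.07 + $38.95 + $13.43 = $781.04
Net pay = $2,238.62 − $781.04 = $1,457.58

$1,457.58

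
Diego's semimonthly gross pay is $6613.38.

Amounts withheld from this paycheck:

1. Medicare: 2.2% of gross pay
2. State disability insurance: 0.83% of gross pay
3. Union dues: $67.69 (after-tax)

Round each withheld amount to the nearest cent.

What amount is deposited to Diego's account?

$6345.31

Medicare: $6613.38 × 0.022 = $145.49
State disability insurance: $6613.38 × 0.0083 = $54.89
Union dues: $67.69
Total deductions = $145.49 + $54.89 + $67.69 = $268.07
Net pay = $6613.38 − $268.07 = $6345.31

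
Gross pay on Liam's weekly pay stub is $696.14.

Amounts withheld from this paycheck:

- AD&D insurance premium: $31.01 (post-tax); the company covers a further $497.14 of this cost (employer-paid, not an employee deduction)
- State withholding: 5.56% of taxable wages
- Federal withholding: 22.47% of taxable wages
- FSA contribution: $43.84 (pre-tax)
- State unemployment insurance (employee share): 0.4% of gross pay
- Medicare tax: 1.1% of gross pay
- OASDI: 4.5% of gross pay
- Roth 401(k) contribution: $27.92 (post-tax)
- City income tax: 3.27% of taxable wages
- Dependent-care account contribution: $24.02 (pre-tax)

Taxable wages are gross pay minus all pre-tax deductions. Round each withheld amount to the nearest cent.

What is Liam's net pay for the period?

$330.94

FSA contribution: $43.84
Dependent-care account contribution: $24.02
Pre-tax total = $43.84 + $24.02 = $67.86
Taxable wages = $696.14 − $67.86 = $628.28
Federal withholding: $628.28 × 0.2247 = $141.17
City income tax: $628.28 × 0.0327 = $20.54
State withholding: $628.28 × 0.0556 = $34.93
Medicare tax: $696.14 × 0.011 = $7.66
OASDI: $696.14 × 0.045 = $31.33
State unemployment insurance (employee share): $696.14 × 0.004 = $2.78
Roth 401(k) contribution: $27.92
AD&D insurance premium: $31.01
(Employer's $497.14 toward AD&D insurance premium is not withheld from the employee.)
Total deductions = $43.84 + $24.02 + $141.17 + $20.54 + $34.93 + $7.66 + $31.33 + $2.78 + $27.92 + $31.01 = $365.20
Net pay = $696.14 − $365.20 = $330.94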